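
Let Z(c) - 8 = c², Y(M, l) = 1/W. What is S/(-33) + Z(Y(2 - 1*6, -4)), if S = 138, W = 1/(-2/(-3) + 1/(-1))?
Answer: 389/99 ≈ 3.9293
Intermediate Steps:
W = -3 (W = 1/(-2*(-⅓) + 1*(-1)) = 1/(⅔ - 1) = 1/(-⅓) = -3)
Y(M, l) = -⅓ (Y(M, l) = 1/(-3) = -⅓)
Z(c) = 8 + c²
S/(-33) + Z(Y(2 - 1*6, -4)) = 138/(-33) + (8 + (-⅓)²) = 138*(-1/33) + (8 + ⅑) = -46/11 + 73/9 = 389/99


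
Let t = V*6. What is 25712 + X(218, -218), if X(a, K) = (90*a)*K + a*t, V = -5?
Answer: -4257988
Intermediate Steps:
t = -30 (t = -5*6 = -30)
X(a, K) = -30*a + 90*K*a (X(a, K) = (90*a)*K + a*(-30) = 90*K*a - 30*a = -30*a + 90*K*a)
25712 + X(218, -218) = 25712 + 30*218*(-1 + 3*(-218)) = 25712 + 30*218*(-1 - 654) = 25712 + 30*218*(-655) = 25712 - 4283700 = -4257988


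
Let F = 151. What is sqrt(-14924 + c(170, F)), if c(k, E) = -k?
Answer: I*sqrt(15094) ≈ 122.86*I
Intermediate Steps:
sqrt(-14924 + c(170, F)) = sqrt(-14924 - 1*170) = sqrt(-14924 - 170) = sqrt(-15094) = I*sqrt(15094)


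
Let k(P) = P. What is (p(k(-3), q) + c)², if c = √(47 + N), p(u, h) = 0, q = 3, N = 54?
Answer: 101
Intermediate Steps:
c = √101 (c = √(47 + 54) = √101 ≈ 10.050)
(p(k(-3), q) + c)² = (0 + √101)² = (√101)² = 101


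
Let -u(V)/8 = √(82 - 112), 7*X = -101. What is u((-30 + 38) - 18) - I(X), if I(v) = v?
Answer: 101/7 - 8*I*√30 ≈ 14.429 - 43.818*I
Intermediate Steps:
X = -101/7 (X = (⅐)*(-101) = -101/7 ≈ -14.429)
u(V) = -8*I*√30 (u(V) = -8*√(82 - 112) = -8*I*√30)
u((-30 + 38) - 18) - I(X) = -8*I*√30 - 1*(-101/7) = -8*I*√30 + 101/7 = 101/7 - 8*I*√30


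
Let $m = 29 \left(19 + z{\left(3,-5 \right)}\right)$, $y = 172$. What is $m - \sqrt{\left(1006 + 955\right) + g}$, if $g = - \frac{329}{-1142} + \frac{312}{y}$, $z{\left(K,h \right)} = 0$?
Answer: $551 - \frac{3 \sqrt{525980307826}}{49106} \approx 506.69$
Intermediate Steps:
$g = \frac{103223}{49106}$ ($g = - \frac{329}{-1142} + \frac{312}{172} = \left(-329\right) \left(- \frac{1}{1142}\right) + 312 \cdot \frac{1}{172} = \frac{329}{1142} + \frac{78}{43} = \frac{103223}{49106} \approx 2.102$)
$m = 551$ ($m = 29 \left(19 + 0\right) = 29 \cdot 19 = 551$)
$m - \sqrt{\left(1006 + 955\right) + g} = 551 - \sqrt{\left(1006 + 955\right) + \frac{103223}{49106}} = 551 - \sqrt{1961 + \frac{103223}{49106}} = 551 - \sqrt{\frac{96400089}{49106}} = 551 - \frac{3 \sqrt{525980307826}}{49106}$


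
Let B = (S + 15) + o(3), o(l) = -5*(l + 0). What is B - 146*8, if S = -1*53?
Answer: -1221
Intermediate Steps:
o(l) = -5*l
S = -53
B = -53 (B = (-53 + 15) - 5*3 = -38 - 15 = -53)
B - 146*8 = -53 - 146*8 = -53 - 1168 = -1221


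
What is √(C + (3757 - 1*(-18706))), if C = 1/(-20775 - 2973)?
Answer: √3167100504651/11874 ≈ 149.88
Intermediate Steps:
C = -1/23748 (C = 1/(-23748) = -1/23748 ≈ -4.2109e-5)
√(C + (3757 - 1*(-18706))) = √(-1/23748 + (3757 - 1*(-18706))) = √(-1/23748 + (3757 + 18706)) = √(-1/23748 + 22463) = √(533451323/23748) = √3167100504651/11874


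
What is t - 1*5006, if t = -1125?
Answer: -6131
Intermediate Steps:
t - 1*5006 = -1125 - 1*5006 = -1125 - 5006 = -6131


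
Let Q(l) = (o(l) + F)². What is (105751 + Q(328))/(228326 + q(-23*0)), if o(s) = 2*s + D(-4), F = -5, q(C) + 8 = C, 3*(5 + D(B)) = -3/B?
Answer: 8374241/3653088 ≈ 2.2924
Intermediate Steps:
D(B) = -5 - 1/B (D(B) = -5 + (-3/B)/3 = -5 - 1/B)
q(C) = -8 + C
o(s) = -19/4 + 2*s (o(s) = 2*s + (-5 - 1/(-4)) = 2*s + (-5 - 1*(-¼)) = 2*s + (-5 + ¼) = 2*s - 19/4 = -19/4 + 2*s)
Q(l) = (-39/4 + 2*l)² (Q(l) = ((-19/4 + 2*l) - 5)² = (-39/4 + 2*l)²)
(105751 + Q(328))/(228326 + q(-23*0)) = (105751 + (-39 + 8*328)²/16)/(228326 + (-8 - 23*0)) = (105751 + (-39 + 2624)²/16)/(228326 + (-8 + 0)) = (105751 + (1/16)*2585²)/(228326 - 8) = (105751 + (1/16)*6682225)/228318 = (105751 + 6682225/16)*(1/228318) = (8374241/16)*(1/228318) = 8374241/3653088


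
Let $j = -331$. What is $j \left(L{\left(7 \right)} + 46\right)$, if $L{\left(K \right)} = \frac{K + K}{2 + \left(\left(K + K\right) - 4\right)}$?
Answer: $- \frac{93673}{6} \approx -15612.0$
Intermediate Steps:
$L{\left(K \right)} = \frac{2 K}{-2 + 2 K}$ ($L{\left(K \right)} = \frac{2 K}{2 + \left(2 K - 4\right)} = \frac{2 K}{2 + \left(-4 + 2 K\right)} = \frac{2 K}{-2 + 2 K}$)
$j \left(L{\left(7 \right)} + 46\right) = - 331 \left(\frac{7}{-1 + 7} + 46\right) = - 331 \left(\frac{7}{6} + 46\right) = \left(-331\right) \frac{283}{6} = - \frac{93673}{6}$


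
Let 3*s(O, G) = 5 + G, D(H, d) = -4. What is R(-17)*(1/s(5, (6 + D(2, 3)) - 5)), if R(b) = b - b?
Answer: 0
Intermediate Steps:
R(b) = 0
s(O, G) = 5/3 + G/3 (s(O, G) = (5 + G)/3 = 5/3 + G/3)
R(-17)*(1/s(5, (6 + D(2, 3)) - 5)) = 0*(1/(5/3 + ((6 - 4) - 5)/3)) = 0*(1/(5/3 + (2 - 5)/3)) = 0*(1/(5/3 + (⅓)*(-3))) = 0*(1/(5/3 - 1)) = 0*(1/(⅔)) = 0*(1*(3/2)) = 0*(3/2) = 0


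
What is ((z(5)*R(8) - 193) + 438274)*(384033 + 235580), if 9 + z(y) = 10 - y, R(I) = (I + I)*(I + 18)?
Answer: 270409646621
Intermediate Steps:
R(I) = 2*I*(18 + I) (R(I) = (2*I)*(18 + I) = 2*I*(18 + I))
z(y) = 1 - y (z(y) = -9 + (10 - y) = 1 - y)
((z(5)*R(8) - 193) + 438274)*(384033 + 235580) = (((1 - 1*5)*(2*8*(18 + 8)) - 193) + 438274)*(384033 + 235580) = (((1 - 5)*(2*8*26) - 193) + 438274)*619613 = ((-4*416 - 193) + 438274)*619613 = ((-1664 - 193) + 438274)*619613 = (-1857 + 438274)*619613 = 436417*619613 = 270409646621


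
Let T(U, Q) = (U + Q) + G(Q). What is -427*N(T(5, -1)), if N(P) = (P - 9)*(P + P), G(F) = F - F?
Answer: 17080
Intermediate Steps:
G(F) = 0
T(U, Q) = Q + U (T(U, Q) = (U + Q) + 0 = (Q + U) + 0 = Q + U)
N(P) = 2*P*(-9 + P) (N(P) = (-9 + P)*(2*P) = 2*P*(-9 + P))
-427*N(T(5, -1)) = -854*(-1 + 5)*(-9 + (-1 + 5)) = -854*4*(-9 + 4) = -854*4*(-5) = -427*(-40) = 17080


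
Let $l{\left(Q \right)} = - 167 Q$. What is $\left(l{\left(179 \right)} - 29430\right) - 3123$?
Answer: $-62446$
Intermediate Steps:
$\left(l{\left(179 \right)} - 29430\right) - 3123 = \left(\left(-167\right) 179 - 29430\right) - 3123 = \left(-29893 - 29430\right) - 3123 = -59323 - 3123 = -62446$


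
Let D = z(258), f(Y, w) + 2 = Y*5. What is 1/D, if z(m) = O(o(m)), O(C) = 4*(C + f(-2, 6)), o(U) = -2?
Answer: -1/56 ≈ -0.017857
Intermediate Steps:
f(Y, w) = -2 + 5*Y (f(Y, w) = -2 + Y*5 = -2 + 5*Y)
O(C) = -48 + 4*C (O(C) = 4*(C + (-2 + 5*(-2))) = 4*(C + (-2 - 10)) = 4*(C - 12) = 4*(-12 + C) = -48 + 4*C)
z(m) = -56 (z(m) = -48 + 4*(-2) = -48 - 8 = -56)
D = -56
1/D = 1/(-56) = -1/56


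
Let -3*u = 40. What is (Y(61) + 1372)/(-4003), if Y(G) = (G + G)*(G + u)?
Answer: -21562/12009 ≈ -1.7955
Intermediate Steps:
u = -40/3 (u = -⅓*40 = -40/3 ≈ -13.333)
Y(G) = 2*G*(-40/3 + G) (Y(G) = (G + G)*(G - 40/3) = (2*G)*(-40/3 + G) = 2*G*(-40/3 + G))
(Y(61) + 1372)/(-4003) = ((⅔)*61*(-40 + 3*61) + 1372)/(-4003) = ((⅔)*61*(-40 + 183) + 1372)*(-1/4003) = ((⅔)*61*143 + 1372)*(-1/4003) = (17446/3 + 1372)*(-1/4003) = (21562/3)*(-1/4003) = -21562/12009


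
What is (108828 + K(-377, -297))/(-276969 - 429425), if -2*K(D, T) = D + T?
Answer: -109165/706394 ≈ -0.15454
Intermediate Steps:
K(D, T) = -D/2 - T/2 (K(D, T) = -(D + T)/2 = -D/2 - T/2)
(108828 + K(-377, -297))/(-276969 - 429425) = (108828 + (-½*(-377) - ½*(-297)))/(-276969 - 429425) = (108828 + (377/2 + 297/2))/(-706394) = (108828 + 337)*(-1/706394) = 109165*(-1/706394) = -109165/706394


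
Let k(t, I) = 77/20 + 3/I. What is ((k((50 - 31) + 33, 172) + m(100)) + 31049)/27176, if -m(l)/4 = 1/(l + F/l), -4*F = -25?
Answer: 21377698013/18708773680 ≈ 1.1427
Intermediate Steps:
F = 25/4 (F = -1/4*(-25) = 25/4 ≈ 6.2500)
m(l) = -4/(l + 25/(4*l))
k(t, I) = 77/20 + 3/I (k(t, I) = 77*(1/20) + 3/I = 77/20 + 3/I)
((k((50 - 31) + 33, 172) + m(100)) + 31049)/27176 = (((77/20 + 3/172) - 16*100/(25 + 4*100**2)) + 31049)/27176 = (((77/20 + 3*(1/172)) - 16*100/(25 + 4*10000)) + 31049)*(1/27176) = (((77/20 + 3/172) - 16*100/(25 + 40000)) + 31049)*(1/27176) = ((1663/430 - 16*100/40025) + 31049)*(1/27176) = ((1663/430 - 16*100*1/40025) + 31049)*(1/27176) = ((1663/430 - 64/1601) + 31049)*(1/27176) = (2634943/688430 + 31049)*(1/27176) = (21377698013/688430)*(1/27176) = 21377698013/18708773680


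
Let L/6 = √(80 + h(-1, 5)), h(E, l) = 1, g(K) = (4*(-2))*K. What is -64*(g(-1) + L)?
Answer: -3968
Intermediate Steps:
g(K) = -8*K
L = 54 (L = 6*√(80 + 1) = 6*√81 = 6*9 = 54)
-64*(g(-1) + L) = -64*(-8*(-1) + 54) = -64*(8 + 54) = -64*62 = -3968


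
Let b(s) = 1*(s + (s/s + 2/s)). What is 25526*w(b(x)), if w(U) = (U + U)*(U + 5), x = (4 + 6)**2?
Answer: 341733804813/625 ≈ 5.4677e+8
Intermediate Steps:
x = 100 (x = 10**2 = 100)
b(s) = 1 + s + 2/s (b(s) = 1*(s + (1 + 2/s)) = 1*(1 + s + 2/s) = 1 + s + 2/s)
w(U) = 2*U*(5 + U) (w(U) = (2*U)*(5 + U) = 2*U*(5 + U))
25526*w(b(x)) = 25526*(2*(1 + 100 + 2/100)*(5 + (1 + 100 + 2/100))) = 25526*(2*(1 + 100 + 2*(1/100))*(5 + (1 + 100 + 2*(1/100)))) = 25526*(2*(1 + 100 + 1/50)*(5 + (1 + 100 + 1/50))) = 25526*(2*(5051/50)*(5 + 5051/50)) = 25526*(2*(5051/50)*(5301/50)) = 25526*(26775351/1250) = 341733804813/625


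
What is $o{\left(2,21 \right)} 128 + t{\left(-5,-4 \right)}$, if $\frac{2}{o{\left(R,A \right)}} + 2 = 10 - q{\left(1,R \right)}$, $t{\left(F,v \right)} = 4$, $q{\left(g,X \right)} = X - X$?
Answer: $36$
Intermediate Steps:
$q{\left(g,X \right)} = 0$
$o{\left(R,A \right)} = \frac{1}{4}$ ($o{\left(R,A \right)} = \frac{2}{-2 + \left(10 - 0\right)} = \frac{2}{-2 + \left(10 + 0\right)} = \frac{2}{-2 + 10} = \frac{2}{8} = 2 \cdot \frac{1}{8} = \frac{1}{4}$)
$o{\left(2,21 \right)} 128 + t{\left(-5,-4 \right)} = \frac{1}{4} \cdot 128 + 4 = 32 + 4 = 36$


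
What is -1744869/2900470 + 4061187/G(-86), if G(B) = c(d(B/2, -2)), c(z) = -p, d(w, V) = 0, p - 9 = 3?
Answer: -1963228666053/5800940 ≈ -3.3843e+5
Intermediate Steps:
p = 12 (p = 9 + 3 = 12)
c(z) = -12 (c(z) = -1*12 = -12)
G(B) = -12
-1744869/2900470 + 4061187/G(-86) = -1744869/2900470 + 4061187/(-12) = -1744869*1/2900470 + 4061187*(-1/12) = -1744869/2900470 - 1353729/4 = -1963228666053/5800940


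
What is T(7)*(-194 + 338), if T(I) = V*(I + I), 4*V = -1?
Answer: -504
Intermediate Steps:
V = -¼ (V = (¼)*(-1) = -¼ ≈ -0.25000)
T(I) = -I/2 (T(I) = -(I + I)/4 = -I/2)
T(7)*(-194 + 338) = (-½*7)*(-194 + 338) = -7/2*144 = -504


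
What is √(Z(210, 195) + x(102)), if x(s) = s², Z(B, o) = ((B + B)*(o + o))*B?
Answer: 6*√955789 ≈ 5865.9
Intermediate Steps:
Z(B, o) = 4*o*B² (Z(B, o) = ((2*B)*(2*o))*B = (4*B*o)*B = 4*o*B²)
√(Z(210, 195) + x(102)) = √(4*195*210² + 102²) = √(4*195*44100 + 10404) = √(34398000 + 10404) = √34408404 = 6*√955789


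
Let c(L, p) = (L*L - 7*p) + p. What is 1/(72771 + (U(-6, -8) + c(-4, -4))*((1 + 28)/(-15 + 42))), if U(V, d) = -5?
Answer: 27/1965832 ≈ 1.3735e-5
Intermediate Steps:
c(L, p) = L**2 - 6*p (c(L, p) = (L**2 - 7*p) + p = L**2 - 6*p)
1/(72771 + (U(-6, -8) + c(-4, -4))*((1 + 28)/(-15 + 42))) = 1/(72771 + (-5 + ((-4)**2 - 6*(-4)))*((1 + 28)/(-15 + 42))) = 1/(72771 + (-5 + (16 + 24))*(29/27)) = 1/(72771 + (-5 + 40)*(29*(1/27))) = 1/(72771 + 35*(29/27)) = 1/(72771 + 1015/27) = 1/(1965832/27) = 27/1965832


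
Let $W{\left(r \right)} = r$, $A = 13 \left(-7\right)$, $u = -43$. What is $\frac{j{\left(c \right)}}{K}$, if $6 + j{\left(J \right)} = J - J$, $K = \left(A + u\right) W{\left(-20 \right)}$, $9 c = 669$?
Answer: $- \frac{3}{1340} \approx -0.0022388$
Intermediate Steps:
$A = -91$
$c = \frac{223}{3}$ ($c = \frac{1}{9} \cdot 669 = \frac{223}{3} \approx 74.333$)
$K = 2680$ ($K = \left(-91 - 43\right) \left(-20\right) = \left(-134\right) \left(-20\right) = 2680$)
$j{\left(J \right)} = -6$ ($j{\left(J \right)} = -6 + \left(J - J\right) = -6 + 0 = -6$)
$\frac{j{\left(c \right)}}{K} = - \frac{6}{2680} = \left(-6\right) \frac{1}{2680} = - \frac{3}{1340}$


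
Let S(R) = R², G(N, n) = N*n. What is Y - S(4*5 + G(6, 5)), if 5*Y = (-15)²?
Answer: -2455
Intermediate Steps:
Y = 45 (Y = (⅕)*(-15)² = (⅕)*225 = 45)
Y - S(4*5 + G(6, 5)) = 45 - (4*5 + 6*5)² = 45 - (20 + 30)² = 45 - 1*50² = 45 - 1*2500 = 45 - 2500 = -2455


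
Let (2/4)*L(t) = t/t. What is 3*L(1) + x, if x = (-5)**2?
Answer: 31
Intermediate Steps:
x = 25
L(t) = 2 (L(t) = 2*(t/t) = 2*1 = 2)
3*L(1) + x = 3*2 + 25 = 6 + 25 = 31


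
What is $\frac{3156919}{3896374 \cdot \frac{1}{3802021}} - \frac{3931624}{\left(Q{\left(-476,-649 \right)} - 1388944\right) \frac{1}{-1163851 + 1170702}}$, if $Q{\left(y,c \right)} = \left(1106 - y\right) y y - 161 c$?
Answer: $\frac{4286754820292639758347}{1391624172574598} \approx 3.0804 \cdot 10^{6}$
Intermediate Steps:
$Q{\left(y,c \right)} = - 161 c + y^{2} \left(1106 - y\right)$ ($Q{\left(y,c \right)} = y \left(1106 - y\right) y - 161 c = y^{2} \left(1106 - y\right) - 161 c = - 161 c + y^{2} \left(1106 - y\right)$)
$\frac{3156919}{3896374 \cdot \frac{1}{3802021}} - \frac{3931624}{\left(Q{\left(-476,-649 \right)} - 1388944\right) \frac{1}{-1163851 + 1170702}} = \frac{3156919}{3896374 \cdot \frac{1}{3802021}} - \frac{3931624}{\left(\left(- \left(-476\right)^{3} - -104489 + 1106 \left(-476\right)^{2}\right) - 1388944\right) \frac{1}{-1163851 + 1170702}} = \frac{3156919}{3896374 \cdot \frac{1}{3802021}} - \frac{3931624}{\left(\left(\left(-1\right) \left(-107850176\right) + 104489 + 1106 \cdot 226576\right) - 1388944\right) \frac{1}{6851}} = \frac{3156919}{\frac{3896374}{3802021}} - \frac{3931624}{\left(\left(107850176 + 104489 + 250593056\right) - 1388944\right) \frac{1}{6851}} = 3156919 \cdot \frac{3802021}{3896374} - \frac{3931624}{\left(358547721 - 1388944\right) \frac{1}{6851}} = \frac{12002672333299}{3896374} - \frac{3931624}{357158777 \cdot \frac{1}{6851}} = \frac{12002672333299}{3896374} - \frac{3931624}{\frac{357158777}{6851}} = \frac{12002672333299}{3896374} - \frac{26935556024}{357158777} = \frac{4286754820292639758347}{1391624172574598}$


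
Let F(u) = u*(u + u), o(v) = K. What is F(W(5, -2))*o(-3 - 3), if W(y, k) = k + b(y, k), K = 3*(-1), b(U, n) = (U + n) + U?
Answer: -216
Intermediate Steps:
b(U, n) = n + 2*U
K = -3
o(v) = -3
W(y, k) = 2*k + 2*y (W(y, k) = k + (k + 2*y) = 2*k + 2*y)
F(u) = 2*u² (F(u) = u*(2*u) = 2*u²)
F(W(5, -2))*o(-3 - 3) = (2*(2*(-2) + 2*5)²)*(-3) = (2*(-4 + 10)²)*(-3) = (2*6²)*(-3) = (2*36)*(-3) = 72*(-3) = -216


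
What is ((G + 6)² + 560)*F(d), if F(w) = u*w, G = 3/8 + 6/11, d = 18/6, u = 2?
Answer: 14122563/3872 ≈ 3647.4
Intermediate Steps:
d = 3 (d = 18*(⅙) = 3)
G = 81/88 (G = 3*(⅛) + 6*(1/11) = 3/8 + 6/11 = 81/88 ≈ 0.92045)
F(w) = 2*w
((G + 6)² + 560)*F(d) = ((81/88 + 6)² + 560)*(2*3) = ((609/88)² + 560)*6 = (370881/7744 + 560)*6 = (4707521/7744)*6 = 14122563/3872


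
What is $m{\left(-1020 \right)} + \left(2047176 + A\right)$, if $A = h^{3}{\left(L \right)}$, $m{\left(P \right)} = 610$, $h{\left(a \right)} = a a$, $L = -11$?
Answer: $3819347$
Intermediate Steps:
$h{\left(a \right)} = a^{2}$
$A = 1771561$ ($A = \left(\left(-11\right)^{2}\right)^{3} = 121^{3} = 1771561$)
$m{\left(-1020 \right)} + \left(2047176 + A\right) = 610 + \left(2047176 + 1771561\right) = 610 + 3818737 = 3819347$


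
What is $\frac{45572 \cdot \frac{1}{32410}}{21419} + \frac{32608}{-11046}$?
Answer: $- \frac{808415617286}{273857872155} \approx -2.952$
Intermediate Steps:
$\frac{45572 \cdot \frac{1}{32410}}{21419} + \frac{32608}{-11046} = 45572 \cdot \frac{1}{32410} \cdot \frac{1}{21419} + 32608 \left(- \frac{1}{11046}\right) = \frac{22786}{16205} \cdot \frac{1}{21419} - \frac{16304}{5523} = \frac{22786}{347094895} - \frac{16304}{5523} = - \frac{808415617286}{273857872155}$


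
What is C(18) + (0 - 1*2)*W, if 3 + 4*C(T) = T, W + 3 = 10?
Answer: -41/4 ≈ -10.250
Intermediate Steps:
W = 7 (W = -3 + 10 = 7)
C(T) = -¾ + T/4
C(18) + (0 - 1*2)*W = (-¾ + (¼)*18) + (0 - 1*2)*7 = (-¾ + 9/2) + (0 - 2)*7 = 15/4 - 2*7 = 15/4 - 14 = -41/4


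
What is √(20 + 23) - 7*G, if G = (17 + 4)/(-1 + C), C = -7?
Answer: 147/8 + √43 ≈ 24.932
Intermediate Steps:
G = -21/8 (G = (17 + 4)/(-1 - 7) = 21/(-8) = 21*(-⅛) = -21/8 ≈ -2.6250)
√(20 + 23) - 7*G = √(20 + 23) - 7*(-21/8) = √43 + 147/8 = 147/8 + √43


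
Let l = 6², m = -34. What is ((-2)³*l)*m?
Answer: 9792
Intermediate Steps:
l = 36
((-2)³*l)*m = ((-2)³*36)*(-34) = -8*36*(-34) = -288*(-34) = 9792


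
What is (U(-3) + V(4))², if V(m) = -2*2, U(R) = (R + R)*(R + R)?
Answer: 1024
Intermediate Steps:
U(R) = 4*R² (U(R) = (2*R)*(2*R) = 4*R²)
V(m) = -4
(U(-3) + V(4))² = (4*(-3)² - 4)² = (4*9 - 4)² = (36 - 4)² = 32² = 1024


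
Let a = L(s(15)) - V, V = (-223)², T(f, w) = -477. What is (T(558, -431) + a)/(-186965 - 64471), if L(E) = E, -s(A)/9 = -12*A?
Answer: 24293/125718 ≈ 0.19323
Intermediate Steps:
s(A) = 108*A (s(A) = -(-108)*A = 108*A)
V = 49729
a = -48109 (a = 108*15 - 1*49729 = 1620 - 49729 = -48109)
(T(558, -431) + a)/(-186965 - 64471) = (-477 - 48109)/(-186965 - 64471) = -48586/(-251436) = -48586*(-1/251436) = 24293/125718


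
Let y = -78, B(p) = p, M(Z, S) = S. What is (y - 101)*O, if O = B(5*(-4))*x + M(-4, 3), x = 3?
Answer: 10203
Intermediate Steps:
O = -57 (O = (5*(-4))*3 + 3 = -20*3 + 3 = -60 + 3 = -57)
(y - 101)*O = (-78 - 101)*(-57) = -179*(-57) = 10203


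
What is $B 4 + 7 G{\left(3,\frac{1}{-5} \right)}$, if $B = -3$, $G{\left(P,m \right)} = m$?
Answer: $- \frac{67}{5} \approx -13.4$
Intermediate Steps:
$B 4 + 7 G{\left(3,\frac{1}{-5} \right)} = \left(-3\right) 4 + \frac{7}{-5} = -12 + 7 \left(- \frac{1}{5}\right) = -12 - \frac{7}{5} = - \frac{67}{5}$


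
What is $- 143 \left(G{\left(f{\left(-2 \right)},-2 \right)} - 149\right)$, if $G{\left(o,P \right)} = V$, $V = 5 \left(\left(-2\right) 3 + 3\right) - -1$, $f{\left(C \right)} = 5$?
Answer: $23309$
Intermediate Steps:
$V = -14$ ($V = 5 \left(-6 + 3\right) + 1 = 5 \left(-3\right) + 1 = -15 + 1 = -14$)
$G{\left(o,P \right)} = -14$
$- 143 \left(G{\left(f{\left(-2 \right)},-2 \right)} - 149\right) = - 143 \left(-14 - 149\right) = \left(-143\right) \left(-163\right) = 23309$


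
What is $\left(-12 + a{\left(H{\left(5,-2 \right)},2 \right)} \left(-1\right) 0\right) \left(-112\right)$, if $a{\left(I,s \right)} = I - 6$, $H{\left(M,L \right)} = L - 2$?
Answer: $1344$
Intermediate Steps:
$H{\left(M,L \right)} = -2 + L$ ($H{\left(M,L \right)} = L - 2 = -2 + L$)
$a{\left(I,s \right)} = -6 + I$ ($a{\left(I,s \right)} = I - 6 = -6 + I$)
$\left(-12 + a{\left(H{\left(5,-2 \right)},2 \right)} \left(-1\right) 0\right) \left(-112\right) = \left(-12 + \left(-6 - 4\right) \left(-1\right) 0\right) \left(-112\right) = \left(-12 + \left(-10\right) \left(-1\right) 0\right) \left(-112\right) = \left(-12 + 10 \cdot 0\right) \left(-112\right) = \left(-12 + 0\right) \left(-112\right) = \left(-12\right) \left(-112\right) = 1344$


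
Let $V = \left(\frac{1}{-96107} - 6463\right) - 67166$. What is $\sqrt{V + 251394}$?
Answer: $\frac{\sqrt{1641936279295378}}{96107} \approx 421.62$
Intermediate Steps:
$V = - \frac{7076262304}{96107}$ ($V = \left(- \frac{1}{96107} - 6463\right) - 67166 = - \frac{621139542}{96107} - 67166 = - \frac{7076262304}{96107} \approx -73629.0$)
$\sqrt{V + 251394} = \sqrt{- \frac{7076262304}{96107} + 251394} = \sqrt{\frac{17084460854}{96107}} = \frac{\sqrt{1641936279295378}}{96107}$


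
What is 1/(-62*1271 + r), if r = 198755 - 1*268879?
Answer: -1/148926 ≈ -6.7147e-6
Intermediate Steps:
r = -70124 (r = 198755 - 268879 = -70124)
1/(-62*1271 + r) = 1/(-62*1271 - 70124) = 1/(-78802 - 70124) = 1/(-148926) = -1/148926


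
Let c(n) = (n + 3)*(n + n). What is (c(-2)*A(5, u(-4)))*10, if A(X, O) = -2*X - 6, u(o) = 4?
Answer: 640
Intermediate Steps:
A(X, O) = -6 - 2*X
c(n) = 2*n*(3 + n) (c(n) = (3 + n)*(2*n) = 2*n*(3 + n))
(c(-2)*A(5, u(-4)))*10 = ((2*(-2)*(3 - 2))*(-6 - 2*5))*10 = ((2*(-2)*1)*(-6 - 10))*10 = -4*(-16)*10 = 64*10 = 640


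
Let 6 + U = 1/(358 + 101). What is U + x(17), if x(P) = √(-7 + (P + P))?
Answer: -2753/459 + 3*√3 ≈ -0.80167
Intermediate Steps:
x(P) = √(-7 + 2*P)
U = -2753/459 (U = -6 + 1/(358 + 101) = -6 + 1/459 = -2753/459 ≈ -5.9978)
U + x(17) = -2753/459 + √(-7 + 2*17) = -2753/459 + √(-7 + 34) = -2753/459 + √27 = -2753/459 + 3*√3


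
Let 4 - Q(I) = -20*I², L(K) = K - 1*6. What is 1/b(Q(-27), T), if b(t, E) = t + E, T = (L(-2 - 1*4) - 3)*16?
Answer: 1/14344 ≈ 6.9716e-5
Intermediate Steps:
L(K) = -6 + K (L(K) = K - 6 = -6 + K)
Q(I) = 4 + 20*I² (Q(I) = 4 - (-20)*I² = 4 + 20*I²)
T = -240 (T = ((-6 + (-2 - 1*4)) - 3)*16 = ((-6 + (-2 - 4)) - 3)*16 = ((-6 - 6) - 3)*16 = (-12 - 3)*16 = -15*16 = -240)
b(t, E) = E + t
1/b(Q(-27), T) = 1/(-240 + (4 + 20*(-27)²)) = 1/(-240 + (4 + 20*729)) = 1/(-240 + (4 + 14580)) = 1/(-240 + 14584) = 1/14344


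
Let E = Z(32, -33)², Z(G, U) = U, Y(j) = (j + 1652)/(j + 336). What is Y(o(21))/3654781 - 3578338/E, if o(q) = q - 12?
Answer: -1503974798804527/457706498535 ≈ -3285.9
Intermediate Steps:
o(q) = -12 + q
Y(j) = (1652 + j)/(336 + j)
E = 1089 (E = (-33)² = 1089)
Y(o(21))/3654781 - 3578338/E = ((1652 + (-12 + 21))/(336 + (-12 + 21)))/3654781 - 3578338/1089 = ((1652 + 9)/(336 + 9))*(1/3654781) - 3578338*1/1089 = (1661/345)*(1/3654781) - 3578338/1089 = 1661/1260899445 - 3578338/1089 = -1503974798804527/457706498535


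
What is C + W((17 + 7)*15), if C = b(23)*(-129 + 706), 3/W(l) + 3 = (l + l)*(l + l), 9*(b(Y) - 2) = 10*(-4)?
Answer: -2193510497/1555191 ≈ -1410.4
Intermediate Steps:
b(Y) = -22/9 (b(Y) = 2 + (10*(-4))/9 = 2 + (⅑)*(-40) = 2 - 40/9 = -22/9)
W(l) = 3/(-3 + 4*l²) (W(l) = 3/(-3 + (l + l)*(l + l)) = 3/(-3 + (2*l)*(2*l)) = 3/(-3 + 4*l²))
C = -12694/9 (C = -22*(-129 + 706)/9 = -22/9*577 = -12694/9 ≈ -1410.4)
C + W((17 + 7)*15) = -12694/9 + 3/(-3 + 4*((17 + 7)*15)²) = -12694/9 + 3/(-3 + 4*(24*15)²) = -12694/9 + 3/(-3 + 4*360²) = -12694/9 + 3/(-3 + 4*129600) = -12694/9 + 3/(-3 + 518400) = -12694/9 + 3/518397 = -12694/9 + 3*(1/518397) = -12694/9 + 1/172799 = -2193510497/1555191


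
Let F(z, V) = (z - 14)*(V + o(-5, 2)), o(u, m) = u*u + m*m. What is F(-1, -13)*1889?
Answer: -453360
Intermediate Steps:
o(u, m) = m² + u² (o(u, m) = u² + m² = m² + u²)
F(z, V) = (-14 + z)*(29 + V) (F(z, V) = (z - 14)*(V + (2² + (-5)²)) = (-14 + z)*(V + (4 + 25)) = (-14 + z)*(V + 29) = (-14 + z)*(29 + V))
F(-1, -13)*1889 = (-406 - 14*(-13) + 29*(-1) - 13*(-1))*1889 = (-406 + 182 - 29 + 13)*1889 = -240*1889 = -453360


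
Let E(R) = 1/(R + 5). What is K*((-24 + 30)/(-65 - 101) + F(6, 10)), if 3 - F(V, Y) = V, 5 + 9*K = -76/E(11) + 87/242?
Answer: 4135530/10043 ≈ 411.78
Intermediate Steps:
E(R) = 1/(5 + R)
K = -98465/726 (K = -5/9 + (-76/(1/(5 + 11)) + 87/242)/9 = -5/9 + (-76/(1/16) + 87*(1/242))/9 = -5/9 + (-76/1/16 + 87/242)/9 = -5/9 + (-76*16 + 87/242)/9 = -5/9 + (-1216 + 87/242)/9 = -5/9 + (1/9)*(-294185/242) = -5/9 - 294185/2178 = -98465/726 ≈ -135.63)
F(V, Y) = 3 - V
K*((-24 + 30)/(-65 - 101) + F(6, 10)) = -98465*((-24 + 30)/(-65 - 101) + (3 - 1*6))/726 = -98465*(6/(-166) + (3 - 6))/726 = -98465*(6*(-1/166) - 3)/726 = -98465*(-3/83 - 3)/726 = -98465/726*(-252/83) = 4135530/10043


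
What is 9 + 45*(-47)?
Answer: -2106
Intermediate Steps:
9 + 45*(-47) = 9 - 2115 = -2106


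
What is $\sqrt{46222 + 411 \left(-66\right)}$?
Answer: $2 \sqrt{4774} \approx 138.19$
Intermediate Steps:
$\sqrt{46222 + 411 \left(-66\right)} = \sqrt{46222 - 27126} = \sqrt{19096} = 2 \sqrt{4774}$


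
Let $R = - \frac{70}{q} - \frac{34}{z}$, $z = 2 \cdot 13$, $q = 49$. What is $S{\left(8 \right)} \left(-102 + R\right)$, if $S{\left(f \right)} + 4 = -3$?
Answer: $\frac{9531}{13} \approx 733.15$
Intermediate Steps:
$z = 26$
$S{\left(f \right)} = -7$ ($S{\left(f \right)} = -4 - 3 = -7$)
$R = - \frac{249}{91}$ ($R = - \frac{70}{49} - \frac{34}{26} = \left(-70\right) \frac{1}{49} - \frac{17}{13} = - \frac{10}{7} - \frac{17}{13} = - \frac{249}{91} \approx -2.7363$)
$S{\left(8 \right)} \left(-102 + R\right) = - 7 \left(-102 - \frac{249}{91}\right) = \left(-7\right) \left(- \frac{9531}{91}\right) = \frac{9531}{13}$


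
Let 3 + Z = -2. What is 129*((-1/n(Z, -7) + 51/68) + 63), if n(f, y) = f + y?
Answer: 16469/2 ≈ 8234.5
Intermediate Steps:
Z = -5 (Z = -3 - 2 = -5)
129*((-1/n(Z, -7) + 51/68) + 63) = 129*((-1/(-5 - 7) + 51/68) + 63) = 129*((-1/(-12) + 51*(1/68)) + 63) = 129*((-1*(-1/12) + ¾) + 63) = 129*((1/12 + ¾) + 63) = 129*(⅚ + 63) = 129*(383/6) = 16469/2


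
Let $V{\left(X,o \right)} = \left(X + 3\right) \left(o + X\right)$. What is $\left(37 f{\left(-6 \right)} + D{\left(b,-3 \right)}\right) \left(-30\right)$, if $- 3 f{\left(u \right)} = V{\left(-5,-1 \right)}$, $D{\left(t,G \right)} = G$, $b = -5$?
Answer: $4530$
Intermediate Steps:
$V{\left(X,o \right)} = \left(3 + X\right) \left(X + o\right)$
$f{\left(u \right)} = -4$ ($f{\left(u \right)} = - \frac{\left(-5\right)^{2} + 3 \left(-5\right) + 3 \left(-1\right) - -5}{3} = - \frac{25 - 15 - 3 + 5}{3} = \left(- \frac{1}{3}\right) 12 = -4$)
$\left(37 f{\left(-6 \right)} + D{\left(b,-3 \right)}\right) \left(-30\right) = \left(37 \left(-4\right) - 3\right) \left(-30\right) = \left(-148 - 3\right) \left(-30\right) = \left(-151\right) \left(-30\right) = 4530$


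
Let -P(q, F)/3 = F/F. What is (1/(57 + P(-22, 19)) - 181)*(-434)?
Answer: 2120741/27 ≈ 78546.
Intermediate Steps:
P(q, F) = -3 (P(q, F) = -3*F/F = -3*1 = -3)
(1/(57 + P(-22, 19)) - 181)*(-434) = (1/(57 - 3) - 181)*(-434) = (1/54 - 181)*(-434) = -9773/54*(-434) = 2120741/27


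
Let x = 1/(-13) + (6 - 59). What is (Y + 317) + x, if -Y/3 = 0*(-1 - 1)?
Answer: 3431/13 ≈ 263.92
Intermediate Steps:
Y = 0 (Y = -0*(-1 - 1) = -0*(-2) = -3*0 = 0)
x = -690/13 (x = -1/13 - 53 = -690/13 ≈ -53.077)
(Y + 317) + x = (0 + 317) - 690/13 = 317 - 690/13 = 3431/13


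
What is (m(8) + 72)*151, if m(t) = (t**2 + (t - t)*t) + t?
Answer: 21744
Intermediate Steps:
m(t) = t + t**2 (m(t) = (t**2 + 0*t) + t = (t**2 + 0) + t = t**2 + t = t + t**2)
(m(8) + 72)*151 = (8*(1 + 8) + 72)*151 = (8*9 + 72)*151 = (72 + 72)*151 = 144*151 = 21744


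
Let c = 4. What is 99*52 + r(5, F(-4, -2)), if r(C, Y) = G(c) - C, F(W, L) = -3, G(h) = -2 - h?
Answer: 5137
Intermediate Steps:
r(C, Y) = -6 - C (r(C, Y) = (-2 - 1*4) - C = (-2 - 4) - C = -6 - C)
99*52 + r(5, F(-4, -2)) = 99*52 + (-6 - 1*5) = 5148 + (-6 - 5) = 5148 - 11 = 5137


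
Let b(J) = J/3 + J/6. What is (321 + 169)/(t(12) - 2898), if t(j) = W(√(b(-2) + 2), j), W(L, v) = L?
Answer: -490/2897 ≈ -0.16914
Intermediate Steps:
b(J) = J/2 (b(J) = J*(⅓) + J*(⅙) = J/3 + J/6 = J/2)
t(j) = 1 (t(j) = √((½)*(-2) + 2) = √(-1 + 2) = √1 = 1)
(321 + 169)/(t(12) - 2898) = (321 + 169)/(1 - 2898) = 490/(-2897) = 490*(-1/2897) = -490/2897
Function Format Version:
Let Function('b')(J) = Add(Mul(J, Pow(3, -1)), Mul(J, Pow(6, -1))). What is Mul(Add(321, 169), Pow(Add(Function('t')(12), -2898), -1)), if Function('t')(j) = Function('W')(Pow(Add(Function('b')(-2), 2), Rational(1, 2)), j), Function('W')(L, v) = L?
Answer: Rational(-490, 2897) ≈ -0.16914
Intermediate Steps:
Function('b')(J) = Mul(Rational(1, 2), J) (Function('b')(J) = Add(Mul(J, Rational(1, 3)), Mul(J, Rational(1, 6))) = Add(Mul(Rational(1, 3), J), Mul(Rational(1, 6), J)) = Mul(Rational(1, 2), J))
Function('t')(j) = 1 (Function('t')(j) = Pow(Add(Mul(Rational(1, 2), -2), 2), Rational(1, 2)) = Pow(Add(-1, 2), Rational(1, 2)) = Pow(1, Rational(1, 2)) = 1)
Mul(Add(321, 169), Pow(Add(Function('t')(12), -2898), -1)) = Mul(Add(321, 169), Pow(Add(1, -2898), -1)) = Mul(490, Pow(-2897, -1)) = Mul(490, Rational(-1, 2897)) = Rational(-490, 2897)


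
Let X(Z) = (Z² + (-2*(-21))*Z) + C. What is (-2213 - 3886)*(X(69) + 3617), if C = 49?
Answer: -69071175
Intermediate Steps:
X(Z) = 49 + Z² + 42*Z (X(Z) = (Z² + (-2*(-21))*Z) + 49 = (Z² + 42*Z) + 49 = 49 + Z² + 42*Z)
(-2213 - 3886)*(X(69) + 3617) = (-2213 - 3886)*((49 + 69² + 42*69) + 3617) = -6099*((49 + 4761 + 2898) + 3617) = -6099*(7708 + 3617) = -6099*11325 = -69071175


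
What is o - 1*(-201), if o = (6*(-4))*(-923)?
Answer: 22353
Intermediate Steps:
o = 22152 (o = -24*(-923) = 22152)
o - 1*(-201) = 22152 - 1*(-201) = 22152 + 201 = 22353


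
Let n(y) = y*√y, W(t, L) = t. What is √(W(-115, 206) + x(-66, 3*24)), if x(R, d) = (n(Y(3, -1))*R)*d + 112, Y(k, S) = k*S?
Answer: √(-3 + 14256*I*√3) ≈ 111.11 + 111.12*I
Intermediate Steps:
Y(k, S) = S*k
n(y) = y^(3/2)
x(R, d) = 112 - 3*I*R*d*√3 (x(R, d) = ((-1*3)^(3/2)*R)*d + 112 = ((-3)^(3/2)*R)*d + 112 = ((-3*I*√3)*R)*d + 112 = (-3*I*R*√3)*d + 112 = -3*I*R*d*√3 + 112 = 112 - 3*I*R*d*√3)
√(W(-115, 206) + x(-66, 3*24)) = √(-115 + (112 - 3*I*(-66)*3*24*√3)) = √(-115 + (112 - 3*I*(-66)*72*√3)) = √(-115 + (112 + 14256*I*√3)) = √(-3 + 14256*I*√3)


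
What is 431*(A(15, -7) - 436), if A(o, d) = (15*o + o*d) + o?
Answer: -129731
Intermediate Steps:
A(o, d) = 16*o + d*o (A(o, d) = (15*o + d*o) + o = 16*o + d*o)
431*(A(15, -7) - 436) = 431*(15*(16 - 7) - 436) = 431*(15*9 - 436) = 431*(135 - 436) = 431*(-301) = -129731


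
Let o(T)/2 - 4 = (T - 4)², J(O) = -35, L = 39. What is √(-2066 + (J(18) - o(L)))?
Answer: I*√4559 ≈ 67.52*I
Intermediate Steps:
o(T) = 8 + 2*(-4 + T)² (o(T) = 8 + 2*(T - 4)² = 8 + 2*(-4 + T)²)
√(-2066 + (J(18) - o(L))) = √(-2066 + (-35 - (8 + 2*(-4 + 39)²))) = √(-2066 + (-35 - (8 + 2*35²))) = √(-2066 + (-35 - (8 + 2*1225))) = √(-2066 + (-35 - (8 + 2450))) = √(-2066 + (-35 - 1*2458)) = √(-2066 + (-35 - 2458)) = √(-2066 - 2493) = √(-4559) = I*√4559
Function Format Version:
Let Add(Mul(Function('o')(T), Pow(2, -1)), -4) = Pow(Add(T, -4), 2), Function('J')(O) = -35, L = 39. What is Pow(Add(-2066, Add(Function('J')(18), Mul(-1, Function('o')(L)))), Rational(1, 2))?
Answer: Mul(I, Pow(4559, Rational(1, 2))) ≈ Mul(67.520, I)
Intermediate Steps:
Function('o')(T) = Add(8, Mul(2, Pow(Add(-4, T), 2))) (Function('o')(T) = Add(8, Mul(2, Pow(Add(T, -4), 2))) = Add(8, Mul(2, Pow(Add(-4, T), 2))))
Pow(Add(-2066, Add(Function('J')(18), Mul(-1, Function('o')(L)))), Rational(1, 2)) = Pow(Add(-2066, Add(-35, Mul(-1, Add(8, Mul(2, Pow(Add(-4, 39), 2)))))), Rational(1, 2)) = Pow(Add(-2066, Add(-35, Mul(-1, Add(8, Mul(2, Pow(35, 2)))))), Rational(1, 2)) = Pow(Add(-2066, Add(-35, Mul(-1, Add(8, Mul(2, 1225))))), Rational(1, 2)) = Pow(Add(-2066, Add(-35, Mul(-1, Add(8, 2450)))), Rational(1, 2)) = Pow(Add(-2066, Add(-35, Mul(-1, 2458))), Rational(1, 2)) = Pow(Add(-2066, Add(-35, -2458)), Rational(1, 2)) = Pow(Add(-2066, -2493), Rational(1, 2)) = Pow(-4559, Rational(1, 2)) = Mul(I, Pow(4559, Rational(1, 2)))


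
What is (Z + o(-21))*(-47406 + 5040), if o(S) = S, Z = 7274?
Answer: -307280598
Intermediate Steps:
(Z + o(-21))*(-47406 + 5040) = (7274 - 21)*(-47406 + 5040) = 7253*(-42366) = -307280598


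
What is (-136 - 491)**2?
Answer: 393129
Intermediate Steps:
(-136 - 491)**2 = (-627)**2 = 393129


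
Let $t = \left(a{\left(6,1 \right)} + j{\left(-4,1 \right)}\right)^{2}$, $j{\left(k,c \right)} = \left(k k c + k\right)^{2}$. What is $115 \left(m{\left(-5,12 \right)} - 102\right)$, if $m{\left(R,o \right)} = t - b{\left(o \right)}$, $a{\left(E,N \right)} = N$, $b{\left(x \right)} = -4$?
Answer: $2406605$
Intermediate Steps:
$j{\left(k,c \right)} = \left(k + c k^{2}\right)^{2}$ ($j{\left(k,c \right)} = \left(k^{2} c + k\right)^{2} = \left(c k^{2} + k\right)^{2} = \left(k + c k^{2}\right)^{2}$)
$t = 21025$ ($t = \left(1 + \left(-4\right)^{2} \left(1 + 1 \left(-4\right)\right)^{2}\right)^{2} = \left(1 + 16 \left(1 - 4\right)^{2}\right)^{2} = \left(1 + 16 \left(-3\right)^{2}\right)^{2} = \left(1 + 16 \cdot 9\right)^{2} = \left(1 + 144\right)^{2} = 145^{2} = 21025$)
$m{\left(R,o \right)} = 21029$ ($m{\left(R,o \right)} = 21025 - -4 = 21025 + 4 = 21029$)
$115 \left(m{\left(-5,12 \right)} - 102\right) = 115 \left(21029 - 102\right) = 115 \cdot 20927 = 2406605$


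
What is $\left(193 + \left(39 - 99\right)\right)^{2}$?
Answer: $17689$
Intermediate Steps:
$\left(193 + \left(39 - 99\right)\right)^{2} = \left(193 - 60\right)^{2} = 133^{2} = 17689$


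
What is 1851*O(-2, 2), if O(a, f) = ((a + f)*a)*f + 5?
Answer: 9255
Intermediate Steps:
O(a, f) = 5 + a*f*(a + f) (O(a, f) = (a*(a + f))*f + 5 = a*f*(a + f) + 5 = 5 + a*f*(a + f))
1851*O(-2, 2) = 1851*(5 - 2*2**2 + 2*(-2)**2) = 1851*(5 - 2*4 + 2*4) = 1851*(5 - 8 + 8) = 1851*5 = 9255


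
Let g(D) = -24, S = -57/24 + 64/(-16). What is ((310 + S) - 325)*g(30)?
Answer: 513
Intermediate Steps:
S = -51/8 (S = -57*1/24 + 64*(-1/16) = -19/8 - 4 = -51/8 ≈ -6.3750)
((310 + S) - 325)*g(30) = ((310 - 51/8) - 325)*(-24) = (2429/8 - 325)*(-24) = -171/8*(-24) = 513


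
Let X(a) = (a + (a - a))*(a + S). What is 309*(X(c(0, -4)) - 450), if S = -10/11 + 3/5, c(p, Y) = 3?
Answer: -7510554/55 ≈ -1.3656e+5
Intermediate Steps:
S = -17/55 (S = -10*1/11 + 3*(1/5) = -10/11 + 3/5 = -17/55 ≈ -0.30909)
X(a) = a*(-17/55 + a) (X(a) = (a + (a - a))*(a - 17/55) = (a + 0)*(-17/55 + a) = a*(-17/55 + a))
309*(X(c(0, -4)) - 450) = 309*((1/55)*3*(-17 + 55*3) - 450) = 309*((1/55)*3*(-17 + 165) - 450) = 309*((1/55)*3*148 - 450) = 309*(444/55 - 450) = 309*(-24306/55) = -7510554/55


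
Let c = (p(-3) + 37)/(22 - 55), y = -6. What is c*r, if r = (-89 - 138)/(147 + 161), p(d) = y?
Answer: 7037/10164 ≈ 0.69235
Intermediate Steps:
p(d) = -6
r = -227/308 ≈ -0.73701
c = -31/33 (c = (-6 + 37)/(22 - 55) = 31/(-33) = 31*(-1/33) = -31/33 ≈ -0.93939)
c*r = -31/33*(-227/308) = 7037/10164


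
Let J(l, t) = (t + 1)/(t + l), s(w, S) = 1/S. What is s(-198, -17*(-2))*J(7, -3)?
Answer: -1/68 ≈ -0.014706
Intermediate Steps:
J(l, t) = (1 + t)/(l + t)
s(-198, -17*(-2))*J(7, -3) = ((1 - 3)/(7 - 3))/((-17*(-2))) = (-2/4)/34 = ((¼)*(-2))/34 = (1/34)*(-½) = -1/68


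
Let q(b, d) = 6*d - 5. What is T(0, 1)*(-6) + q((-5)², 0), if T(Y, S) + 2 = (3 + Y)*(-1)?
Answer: 25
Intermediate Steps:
T(Y, S) = -5 - Y (T(Y, S) = -2 + (3 + Y)*(-1) = -2 + (-3 - Y) = -5 - Y)
q(b, d) = -5 + 6*d
T(0, 1)*(-6) + q((-5)², 0) = (-5 - 1*0)*(-6) + (-5 + 6*0) = (-5 + 0)*(-6) + (-5 + 0) = -5*(-6) - 5 = 30 - 5 = 25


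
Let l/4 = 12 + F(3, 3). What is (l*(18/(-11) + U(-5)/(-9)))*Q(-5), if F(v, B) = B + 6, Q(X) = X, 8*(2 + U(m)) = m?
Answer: 12425/22 ≈ 564.77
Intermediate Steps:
U(m) = -2 + m/8
F(v, B) = 6 + B
l = 84 (l = 4*(12 + (6 + 3)) = 4*(12 + 9) = 4*21 = 84)
(l*(18/(-11) + U(-5)/(-9)))*Q(-5) = (84*(18/(-11) + (-2 + (⅛)*(-5))/(-9)))*(-5) = (84*(18*(-1/11) + (-2 - 5/8)*(-⅑)))*(-5) = (84*(-18/11 - 21/8*(-⅑)))*(-5) = (84*(-18/11 + 7/24))*(-5) = (84*(-355/264))*(-5) = -2485/22*(-5) = 12425/22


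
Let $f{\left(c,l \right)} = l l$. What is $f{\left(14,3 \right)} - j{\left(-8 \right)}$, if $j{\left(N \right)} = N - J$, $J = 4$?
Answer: $21$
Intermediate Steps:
$f{\left(c,l \right)} = l^{2}$
$j{\left(N \right)} = -4 + N$ ($j{\left(N \right)} = N - 4 = -4 + N$)
$f{\left(14,3 \right)} - j{\left(-8 \right)} = 3^{2} - \left(-4 - 8\right) = 9 - -12 = 9 + 12 = 21$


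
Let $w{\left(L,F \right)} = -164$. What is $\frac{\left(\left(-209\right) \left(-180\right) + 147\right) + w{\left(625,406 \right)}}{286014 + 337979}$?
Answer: $\frac{37603}{623993} \approx 0.060262$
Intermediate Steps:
$\frac{\left(\left(-209\right) \left(-180\right) + 147\right) + w{\left(625,406 \right)}}{286014 + 337979} = \frac{\left(\left(-209\right) \left(-180\right) + 147\right) - 164}{286014 + 337979} = \frac{\left(37620 + 147\right) - 164}{623993} = \left(37767 - 164\right) \frac{1}{623993} = 37603 \cdot \frac{1}{623993} = \frac{37603}{623993}$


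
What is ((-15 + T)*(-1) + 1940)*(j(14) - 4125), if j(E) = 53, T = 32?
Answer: -7830456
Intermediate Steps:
((-15 + T)*(-1) + 1940)*(j(14) - 4125) = ((-15 + 32)*(-1) + 1940)*(53 - 4125) = (17*(-1) + 1940)*(-4072) = (-17 + 1940)*(-4072) = 1923*(-4072) = -7830456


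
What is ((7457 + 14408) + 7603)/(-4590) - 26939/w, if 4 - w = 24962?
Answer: -305906167/57278610 ≈ -5.3407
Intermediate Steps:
w = -24958 (w = 4 - 1*24962 = 4 - 24962 = -24958)
((7457 + 14408) + 7603)/(-4590) - 26939/w = ((7457 + 14408) + 7603)/(-4590) - 26939/(-24958) = (21865 + 7603)*(-1/4590) - 26939*(-1/24958) = 29468*(-1/4590) + 26939/24958 = -14734/2295 + 26939/24958 = -305906167/57278610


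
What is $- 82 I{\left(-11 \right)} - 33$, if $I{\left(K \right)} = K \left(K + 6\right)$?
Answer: $-4543$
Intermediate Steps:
$I{\left(K \right)} = K \left(6 + K\right)$
$- 82 I{\left(-11 \right)} - 33 = - 82 \left(- 11 \left(6 - 11\right)\right) - 33 = - 82 \left(\left(-11\right) \left(-5\right)\right) - 33 = \left(-82\right) 55 - 33 = -4510 - 33 = -4543$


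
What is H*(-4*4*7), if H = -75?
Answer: 8400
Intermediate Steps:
H*(-4*4*7) = -75*(-4*4)*7 = -(-1200)*7 = -75*(-112) = 8400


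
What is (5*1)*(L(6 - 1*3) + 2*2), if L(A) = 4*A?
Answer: 80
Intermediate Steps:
(5*1)*(L(6 - 1*3) + 2*2) = (5*1)*(4*(6 - 1*3) + 2*2) = 5*(4*(6 - 3) + 4) = 5*(4*3 + 4) = 5*(12 + 4) = 5*16 = 80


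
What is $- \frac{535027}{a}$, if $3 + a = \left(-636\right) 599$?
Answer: $\frac{535027}{380967} \approx 1.4044$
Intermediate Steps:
$a = -380967$ ($a = -3 - 380964 = -380967$)
$- \frac{535027}{a} = - \frac{535027}{-380967} = \left(-535027\right) \left(- \frac{1}{380967}\right) = \frac{535027}{380967}$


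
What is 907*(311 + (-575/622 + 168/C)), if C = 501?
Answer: 29244964247/103874 ≈ 2.8154e+5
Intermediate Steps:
907*(311 + (-575/622 + 168/C)) = 907*(311 + (-575/622 + 168/501)) = 907*(311 + (-575*1/622 + 168*(1/501))) = 907*(311 + (-575/622 + 56/167)) = 907*(311 - 61193/103874) = 907*(32243621/103874) = 29244964247/103874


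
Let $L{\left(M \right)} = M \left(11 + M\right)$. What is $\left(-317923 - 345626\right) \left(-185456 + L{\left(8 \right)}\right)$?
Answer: $122958283896$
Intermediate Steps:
$\left(-317923 - 345626\right) \left(-185456 + L{\left(8 \right)}\right) = \left(-317923 - 345626\right) \left(-185456 + 8 \left(11 + 8\right)\right) = - 663549 \left(-185456 + 8 \cdot 19\right) = - 663549 \left(-185456 + 152\right) = \left(-663549\right) \left(-185304\right) = 122958283896$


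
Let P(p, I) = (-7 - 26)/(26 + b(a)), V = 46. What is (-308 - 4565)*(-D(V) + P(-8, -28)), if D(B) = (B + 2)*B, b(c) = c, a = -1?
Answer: 269150409/25 ≈ 1.0766e+7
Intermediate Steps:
D(B) = B*(2 + B) (D(B) = (2 + B)*B = B*(2 + B))
P(p, I) = -33/25 (P(p, I) = (-7 - 26)/(26 - 1) = -33/25)
(-308 - 4565)*(-D(V) + P(-8, -28)) = (-308 - 4565)*(-46*(2 + 46) - 33/25) = -4873*(-46*48 - 33/25) = -4873*(-1*2208 - 33/25) = -4873*(-2208 - 33/25) = -4873*(-55233/25) = 269150409/25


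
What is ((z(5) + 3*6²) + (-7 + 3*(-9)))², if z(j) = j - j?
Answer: 5476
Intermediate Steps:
z(j) = 0
((z(5) + 3*6²) + (-7 + 3*(-9)))² = ((0 + 3*6²) + (-7 + 3*(-9)))² = ((0 + 3*36) + (-7 - 27))² = ((0 + 108) - 34)² = (108 - 34)² = 74² = 5476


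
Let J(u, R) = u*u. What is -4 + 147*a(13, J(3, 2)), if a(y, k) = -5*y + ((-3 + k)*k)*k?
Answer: 61883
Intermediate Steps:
J(u, R) = u²
a(y, k) = -5*y + k²*(-3 + k) (a(y, k) = -5*y + (k*(-3 + k))*k = -5*y + k²*(-3 + k))
-4 + 147*a(13, J(3, 2)) = -4 + 147*((3²)³ - 5*13 - 3*(3²)²) = -4 + 147*(9³ - 65 - 3*9²) = -4 + 147*(729 - 65 - 3*81) = -4 + 147*(729 - 65 - 243) = -4 + 147*421 = -4 + 61887 = 61883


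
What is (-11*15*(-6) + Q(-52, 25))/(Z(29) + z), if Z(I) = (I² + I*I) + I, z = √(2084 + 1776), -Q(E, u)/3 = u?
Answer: 1565565/2923661 - 1830*√965/2923661 ≈ 0.51604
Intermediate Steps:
Q(E, u) = -3*u
z = 2*√965 (z = √3860 = 2*√965 ≈ 62.129)
Z(I) = I + 2*I² (Z(I) = (I² + I²) + I = 2*I² + I = I + 2*I²)
(-11*15*(-6) + Q(-52, 25))/(Z(29) + z) = (-11*15*(-6) - 3*25)/(29*(1 + 2*29) + 2*√965) = (-165*(-6) - 75)/(29*(1 + 58) + 2*√965) = (990 - 75)/(29*59 + 2*√965) = 915/(1711 + 2*√965)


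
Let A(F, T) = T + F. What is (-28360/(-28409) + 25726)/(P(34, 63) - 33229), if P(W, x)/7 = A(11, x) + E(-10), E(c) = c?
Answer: -243626098/310425143 ≈ -0.78481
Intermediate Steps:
A(F, T) = F + T
P(W, x) = 7 + 7*x (P(W, x) = 7*((11 + x) - 10) = 7*(1 + x) = 7 + 7*x)
(-28360/(-28409) + 25726)/(P(34, 63) - 33229) = (-28360/(-28409) + 25726)/((7 + 7*63) - 33229) = (-28360*(-1/28409) + 25726)/((7 + 441) - 33229) = (28360/28409 + 25726)/(448 - 33229) = (730878294/28409)/(-32781) = (730878294/28409)*(-1/32781) = -243626098/310425143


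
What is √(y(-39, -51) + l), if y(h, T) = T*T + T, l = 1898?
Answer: 4*√278 ≈ 66.693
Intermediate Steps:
y(h, T) = T + T² (y(h, T) = T² + T = T + T²)
√(y(-39, -51) + l) = √(-51*(1 - 51) + 1898) = √(-51*(-50) + 1898) = √(2550 + 1898) = √4448 = 4*√278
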